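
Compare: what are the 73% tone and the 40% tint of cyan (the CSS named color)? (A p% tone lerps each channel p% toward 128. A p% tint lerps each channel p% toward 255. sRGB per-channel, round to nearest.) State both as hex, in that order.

CSS cyan is rgb(0, 255, 255).
73% tone:
  R: 0 + 0.73×(128−0) = 0 + 93.44 = 93.44 → 93
  G: 255 + 0.73×(128−255) = 255 − 92.71 = 162.29 → 162
  B: 255 − 92.71 = 162.29 → 162
  → #5da2a2
40% tint:
  R: 0 + 0.4×(255−0) = 0 + 102 = 102 → 102
  G: 255 + 0.4×(255−255) = 255 + 0 = 255 → 255
  B: 255 + 0 = 255 → 255
  → #66ffff

#5da2a2, #66ffff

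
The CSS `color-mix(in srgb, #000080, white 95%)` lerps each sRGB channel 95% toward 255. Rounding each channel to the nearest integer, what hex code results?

#f2f2f9

#000080 is rgb(0, 0, 128).
Lerp each channel 95% toward 255:
  R: 0 + 242.25 = 242.25 → 242
  G: 0 + 0.95×(255−0) = 0 + 242.25 = 242.25 → 242
  B: 128 + 0.95×(255−128) = 128 + 120.65 = 248.65 → 249
rgb(242, 242, 249) = #f2f2f9.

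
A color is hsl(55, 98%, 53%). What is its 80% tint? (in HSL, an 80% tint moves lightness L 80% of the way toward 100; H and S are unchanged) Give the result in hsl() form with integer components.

hsl(55, 98%, 91%)

L moves 80% from 53 toward 100: 53 + 37.6 = 90.6 → 91.
H and S are unchanged.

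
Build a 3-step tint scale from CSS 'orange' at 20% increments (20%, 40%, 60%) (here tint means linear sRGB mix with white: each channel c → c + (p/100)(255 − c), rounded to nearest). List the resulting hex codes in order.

CSS orange is rgb(255, 165, 0).
20%: (255→255, 165 + 18 = 183→183, 0 + 51 = 51→51) → #FFB733
40%: (255→255, 165 + 36 = 201→201, 0 + 102 = 102→102) → #FFC966
60%: (255→255, 165 + 54 = 219→219, 0 + 153 = 153→153) → #FFDB99

#FFB733, #FFC966, #FFDB99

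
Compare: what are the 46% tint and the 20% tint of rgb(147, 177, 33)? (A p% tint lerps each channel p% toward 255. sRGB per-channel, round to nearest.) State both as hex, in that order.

#C5D587, #A9C14D

46% tint:
  R: 147 + 0.46×(255−147) = 147 + 49.68 = 196.68 → 197
  G: 177 + 35.88 = 212.88 → 213
  B: 33 + 0.46×(255−33) = 33 + 102.12 = 135.12 → 135
  → #C5D587
20% tint:
  R: 147 + 0.2×(255−147) = 147 + 21.6 = 168.6 → 169
  G: 177 + 0.2×(255−177) = 177 + 15.6 = 192.6 → 193
  B: 33 + 0.2×(255−33) = 33 + 44.4 = 77.4 → 77
  → #A9C14D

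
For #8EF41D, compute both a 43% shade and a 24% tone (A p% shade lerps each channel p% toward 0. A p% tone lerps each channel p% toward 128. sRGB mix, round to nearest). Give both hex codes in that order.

#8EF41D is rgb(142, 244, 29).
43% shade:
  R: 142 + 0.43×(0−142) = 142 − 61.06 = 80.94 → 81
  G: 244 + 0.43×(0−244) = 244 − 104.92 = 139.08 → 139
  B: 29 − 12.47 = 16.53 → 17
  → #518B11
24% tone:
  R: 142 + 0.24×(128−142) = 142 − 3.36 = 138.64 → 139
  G: 244 + 0.24×(128−244) = 244 − 27.84 = 216.16 → 216
  B: 29 + 0.24×(128−29) = 29 + 23.76 = 52.76 → 53
  → #8BD835

#518B11, #8BD835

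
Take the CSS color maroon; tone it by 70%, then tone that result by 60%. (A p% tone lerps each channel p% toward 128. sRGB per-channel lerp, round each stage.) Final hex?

CSS maroon is rgb(128, 0, 0).
Lerp each channel 70% toward 128:
  R: 128 + 0 = 128 → 128
  G: 0 + 0.7×(128−0) = 0 + 89.6 = 89.6 → 90
  B: 0 + 0.7×(128−0) = 0 + 89.6 = 89.6 → 90
After the tone: rgb(128, 90, 90) = #805A5A.
Lerp each channel 60% toward 128:
  R: 128 + 0.6×(128−128) = 128 + 0 = 128 → 128
  G: 90 + 0.6×(128−90) = 90 + 22.8 = 112.8 → 113
  B: 90 + 0.6×(128−90) = 90 + 22.8 = 112.8 → 113
rgb(128, 113, 113) = #807171.

#807171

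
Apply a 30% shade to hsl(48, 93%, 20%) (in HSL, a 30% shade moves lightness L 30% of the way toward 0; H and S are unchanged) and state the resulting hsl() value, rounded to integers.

hsl(48, 93%, 14%)

L moves 30% from 20 toward 0: 20 − 6 = 14 → 14.
H and S are unchanged.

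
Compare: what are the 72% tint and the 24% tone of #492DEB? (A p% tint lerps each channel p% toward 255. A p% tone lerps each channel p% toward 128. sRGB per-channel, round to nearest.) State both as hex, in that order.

#CCC4F9, #5641D1

#492DEB is rgb(73, 45, 235).
72% tint:
  R: 73 + 0.72×(255−73) = 73 + 131.04 = 204.04 → 204
  G: 45 + 0.72×(255−45) = 45 + 151.2 = 196.2 → 196
  B: 235 + 0.72×(255−235) = 235 + 14.4 = 249.4 → 249
  → #CCC4F9
24% tone:
  R: 73 + 13.2 = 86.2 → 86
  G: 45 + 19.92 = 64.92 → 65
  B: 235 + 0.24×(128−235) = 235 − 25.68 = 209.32 → 209
  → #5641D1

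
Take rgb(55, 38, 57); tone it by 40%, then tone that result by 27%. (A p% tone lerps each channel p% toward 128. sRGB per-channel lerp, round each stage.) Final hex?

#605961

Lerp each channel 40% toward 128:
  R: 55 + 0.4×(128−55) = 55 + 29.2 = 84.2 → 84
  G: 38 + 0.4×(128−38) = 38 + 36 = 74 → 74
  B: 57 + 28.4 = 85.4 → 85
After the tone: rgb(84, 74, 85) = #544a55.
A 27% tone moves each channel 27% toward 128:
  R: 84 + 0.27×(128−84) = 84 + 11.88 = 95.88 → 96
  G: 74 + 14.58 = 88.58 → 89
  B: 85 + 0.27×(128−85) = 85 + 11.61 = 96.61 → 97
rgb(96, 89, 97) = #605961.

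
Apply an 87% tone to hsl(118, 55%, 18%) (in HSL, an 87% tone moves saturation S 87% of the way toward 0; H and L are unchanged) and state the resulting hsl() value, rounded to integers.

S moves 87% from 55 toward 0: 55 − 47.85 = 7.15 → 7.
H and L are unchanged.

hsl(118, 7%, 18%)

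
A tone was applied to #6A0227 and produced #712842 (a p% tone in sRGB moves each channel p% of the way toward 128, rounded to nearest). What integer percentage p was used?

30%

#6A0227 is rgb(106, 2, 39); #712842 is rgb(113, 40, 66).
On the G channel (widest range): 40 ≈ 2 + (p/100)(128 − 2), so p ≈ 100×(40 − 2)/(128 − 2) = 3800/126 = 30.16.
p = 30 reproduces all three channels after rounding.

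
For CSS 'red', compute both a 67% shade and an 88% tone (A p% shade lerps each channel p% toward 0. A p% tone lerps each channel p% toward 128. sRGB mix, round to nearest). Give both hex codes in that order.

#540000, #8F7171

CSS red is rgb(255, 0, 0).
67% shade:
  R: 255 + 0.67×(0−255) = 255 − 170.85 = 84.15 → 84
  G: 0 + 0.67×(0−0) = 0 + 0 = 0 → 0
  B: 0 + 0.67×(0−0) = 0 + 0 = 0 → 0
  → #540000
88% tone:
  R: 255 + 0.88×(128−255) = 255 − 111.76 = 143.24 → 143
  G: 0 + 0.88×(128−0) = 0 + 112.64 = 112.64 → 113
  B: 0 + 0.88×(128−0) = 0 + 112.64 = 112.64 → 113
  → #8F7171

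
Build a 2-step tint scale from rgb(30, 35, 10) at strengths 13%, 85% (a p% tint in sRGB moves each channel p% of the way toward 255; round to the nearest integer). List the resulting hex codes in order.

13%: (30 + 29.25 = 59.25→59, 35 + 28.6 = 63.6→64, 10 + 31.85 = 41.85→42) → #3b402a
85%: (30 + 191.25 = 221.25→221, 35 + 187 = 222→222, 10 + 208.25 = 218.25→218) → #dddeda

#3b402a, #dddeda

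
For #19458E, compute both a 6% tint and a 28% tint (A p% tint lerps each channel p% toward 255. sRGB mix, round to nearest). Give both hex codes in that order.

#275095, #5979AE

#19458E is rgb(25, 69, 142).
6% tint:
  R: 25 + 0.06×(255−25) = 25 + 13.8 = 38.8 → 39
  G: 69 + 0.06×(255−69) = 69 + 11.16 = 80.16 → 80
  B: 142 + 6.78 = 148.78 → 149
  → #275095
28% tint:
  R: 25 + 64.4 = 89.4 → 89
  G: 69 + 52.08 = 121.08 → 121
  B: 142 + 0.28×(255−142) = 142 + 31.64 = 173.64 → 174
  → #5979AE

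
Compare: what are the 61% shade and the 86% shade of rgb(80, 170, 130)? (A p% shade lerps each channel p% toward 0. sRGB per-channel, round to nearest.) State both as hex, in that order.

#1f4233, #0b1812

61% shade:
  R: 80 + 0.61×(0−80) = 80 − 48.8 = 31.2 → 31
  G: 170 + 0.61×(0−170) = 170 − 103.7 = 66.3 → 66
  B: 130 − 79.3 = 50.7 → 51
  → #1f4233
86% shade:
  R: 80 + 0.86×(0−80) = 80 − 68.8 = 11.2 → 11
  G: 170 + 0.86×(0−170) = 170 − 146.2 = 23.8 → 24
  B: 130 + 0.86×(0−130) = 130 − 111.8 = 18.2 → 18
  → #0b1812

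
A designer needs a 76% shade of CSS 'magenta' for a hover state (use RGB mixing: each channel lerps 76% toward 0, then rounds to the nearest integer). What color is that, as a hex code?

CSS magenta is rgb(255, 0, 255).
Per channel, c → c + 0.76(0 − c):
  R: 255 − 193.8 = 61.2 → 61
  G: 0 + 0.76×(0−0) = 0 + 0 = 0 → 0
  B: 255 − 193.8 = 61.2 → 61
rgb(61, 0, 61) = #3d003d.

#3d003d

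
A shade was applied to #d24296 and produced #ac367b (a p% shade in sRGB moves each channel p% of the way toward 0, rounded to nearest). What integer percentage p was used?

#d24296 is rgb(210, 66, 150); #ac367b is rgb(172, 54, 123).
On the R channel (widest range): 172 ≈ 210 + (p/100)(0 − 210), so p ≈ 100×(172 − 210)/(0 − 210) = -3800/-210 = 18.10.
p = 18 reproduces all three channels after rounding.

18%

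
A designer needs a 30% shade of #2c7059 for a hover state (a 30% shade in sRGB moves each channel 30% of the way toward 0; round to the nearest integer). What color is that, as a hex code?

#1f4e3e

#2c7059 is rgb(44, 112, 89).
Per channel, c → c + 0.3(0 − c):
  R: 44 − 13.2 = 30.8 → 31
  G: 112 − 33.6 = 78.4 → 78
  B: 89 − 26.7 = 62.3 → 62
rgb(31, 78, 62) = #1f4e3e.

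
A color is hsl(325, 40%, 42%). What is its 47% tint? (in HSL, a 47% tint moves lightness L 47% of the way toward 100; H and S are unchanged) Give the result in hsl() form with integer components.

hsl(325, 40%, 69%)

L moves 47% from 42 toward 100: 42 + 27.26 = 69.26 → 69.
H and S are unchanged.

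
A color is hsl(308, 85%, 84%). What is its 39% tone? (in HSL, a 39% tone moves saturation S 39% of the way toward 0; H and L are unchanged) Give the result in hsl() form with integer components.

S moves 39% from 85 toward 0: 85 − 33.15 = 51.85 → 52.
H and L are unchanged.

hsl(308, 52%, 84%)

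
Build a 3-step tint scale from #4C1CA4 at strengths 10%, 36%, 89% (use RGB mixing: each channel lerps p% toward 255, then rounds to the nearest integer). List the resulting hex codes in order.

#5E33AD, #8C6EC5, #EBE6F5

#4C1CA4 is rgb(76, 28, 164).
10%: (76 + 17.9 = 93.9→94, 28 + 22.7 = 50.7→51, 164 + 9.1 = 173.1→173) → #5E33AD
36%: (76 + 64.44 = 140.44→140, 28 + 81.72 = 109.72→110, 164 + 32.76 = 196.76→197) → #8C6EC5
89%: (76 + 159.31 = 235.31→235, 28 + 202.03 = 230.03→230, 164 + 80.99 = 244.99→245) → #EBE6F5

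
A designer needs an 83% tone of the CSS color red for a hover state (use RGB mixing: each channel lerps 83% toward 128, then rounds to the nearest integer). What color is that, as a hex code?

#966A6A

CSS red is rgb(255, 0, 0).
An 83% tone moves each channel 83% toward 128:
  R: 255 + 0.83×(128−255) = 255 − 105.41 = 149.59 → 150
  G: 0 + 0.83×(128−0) = 0 + 106.24 = 106.24 → 106
  B: 0 + 0.83×(128−0) = 0 + 106.24 = 106.24 → 106
rgb(150, 106, 106) = #966A6A.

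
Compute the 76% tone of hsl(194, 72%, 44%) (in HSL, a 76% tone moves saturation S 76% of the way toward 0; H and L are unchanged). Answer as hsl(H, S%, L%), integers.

hsl(194, 17%, 44%)

S moves 76% from 72 toward 0: 72 − 54.72 = 17.28 → 17.
H and L are unchanged.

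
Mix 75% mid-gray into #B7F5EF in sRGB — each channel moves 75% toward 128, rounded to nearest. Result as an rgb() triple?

rgb(142, 157, 156)

#B7F5EF is rgb(183, 245, 239).
Lerp each channel 75% toward 128:
  R: 183 − 41.25 = 141.75 → 142
  G: 245 + 0.75×(128−245) = 245 − 87.75 = 157.25 → 157
  B: 239 − 83.25 = 155.75 → 156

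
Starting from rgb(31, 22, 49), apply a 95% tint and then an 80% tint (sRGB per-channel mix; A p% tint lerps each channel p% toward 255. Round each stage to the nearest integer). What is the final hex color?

Lerp each channel 95% toward 255:
  R: 31 + 0.95×(255−31) = 31 + 212.8 = 243.8 → 244
  G: 22 + 0.95×(255−22) = 22 + 221.35 = 243.35 → 243
  B: 49 + 195.7 = 244.7 → 245
After the tint: rgb(244, 243, 245) = #F4F3F5.
An 80% tint moves each channel 80% toward 255:
  R: 244 + 0.8×(255−244) = 244 + 8.8 = 252.8 → 253
  G: 243 + 9.6 = 252.6 → 253
  B: 245 + 8 = 253 → 253
rgb(253, 253, 253) = #FDFDFD.

#FDFDFD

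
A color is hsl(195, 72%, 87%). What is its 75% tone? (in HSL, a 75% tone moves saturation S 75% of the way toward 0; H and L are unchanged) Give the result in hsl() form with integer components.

hsl(195, 18%, 87%)

S moves 75% from 72 toward 0: 72 − 54 = 18 → 18.
H and L are unchanged.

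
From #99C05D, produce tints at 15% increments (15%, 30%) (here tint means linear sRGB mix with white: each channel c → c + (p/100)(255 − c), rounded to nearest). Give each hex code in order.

#99C05D is rgb(153, 192, 93).
15%: (153 + 15.3 = 168.3→168, 192 + 9.45 = 201.45→201, 93 + 24.3 = 117.3→117) → #A8C975
30%: (153 + 30.6 = 183.6→184, 192 + 18.9 = 210.9→211, 93 + 48.6 = 141.6→142) → #B8D38E

#A8C975, #B8D38E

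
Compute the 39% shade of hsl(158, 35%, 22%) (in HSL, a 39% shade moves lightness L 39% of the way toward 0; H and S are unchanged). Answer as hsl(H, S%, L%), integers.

hsl(158, 35%, 13%)

L moves 39% from 22 toward 0: 22 − 8.58 = 13.42 → 13.
H and S are unchanged.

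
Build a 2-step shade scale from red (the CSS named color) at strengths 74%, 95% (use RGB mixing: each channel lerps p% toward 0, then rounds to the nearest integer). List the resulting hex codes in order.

CSS red is rgb(255, 0, 0).
74%: (255 − 188.7 = 66.3→66, 0→0, 0→0) → #420000
95%: (255 − 242.25 = 12.75→13, 0→0, 0→0) → #0d0000

#420000, #0d0000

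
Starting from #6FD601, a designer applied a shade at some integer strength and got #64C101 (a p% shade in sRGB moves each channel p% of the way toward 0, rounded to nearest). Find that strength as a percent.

#6FD601 is rgb(111, 214, 1); #64C101 is rgb(100, 193, 1).
On the G channel (widest range): 193 ≈ 214 + (p/100)(0 − 214), so p ≈ 100×(193 − 214)/(0 − 214) = -2100/-214 = 9.81.
p = 10 reproduces all three channels after rounding.

10%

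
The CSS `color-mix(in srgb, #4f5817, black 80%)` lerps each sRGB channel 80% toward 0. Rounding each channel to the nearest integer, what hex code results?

#4f5817 is rgb(79, 88, 23).
Lerp each channel 80% toward 0:
  R: 79 + 0.8×(0−79) = 79 − 63.2 = 15.8 → 16
  G: 88 + 0.8×(0−88) = 88 − 70.4 = 17.6 → 18
  B: 23 + 0.8×(0−23) = 23 − 18.4 = 4.6 → 5
rgb(16, 18, 5) = #101205.

#101205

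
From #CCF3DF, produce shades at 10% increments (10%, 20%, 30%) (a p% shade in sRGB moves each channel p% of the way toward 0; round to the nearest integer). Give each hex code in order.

#CCF3DF is rgb(204, 243, 223).
10%: (204 − 20.4 = 183.6→184, 243 − 24.3 = 218.7→219, 223 − 22.3 = 200.7→201) → #B8DBC9
20%: (204 − 40.8 = 163.2→163, 243 − 48.6 = 194.4→194, 223 − 44.6 = 178.4→178) → #A3C2B2
30%: (204 − 61.2 = 142.8→143, 243 − 72.9 = 170.1→170, 223 − 66.9 = 156.1→156) → #8FAA9C

#B8DBC9, #A3C2B2, #8FAA9C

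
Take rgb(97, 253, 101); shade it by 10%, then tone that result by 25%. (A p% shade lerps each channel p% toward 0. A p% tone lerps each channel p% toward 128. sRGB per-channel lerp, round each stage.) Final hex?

Per channel, c → c + 0.1(0 − c):
  R: 97 − 9.7 = 87.3 → 87
  G: 253 − 25.3 = 227.7 → 228
  B: 101 + 0.1×(0−101) = 101 − 10.1 = 90.9 → 91
After the shade: rgb(87, 228, 91) = #57e45b.
Per channel, c → c + 0.25(128 − c):
  R: 87 + 10.25 = 97.25 → 97
  G: 228 − 25 = 203 → 203
  B: 91 + 9.25 = 100.25 → 100
rgb(97, 203, 100) = #61cb64.

#61cb64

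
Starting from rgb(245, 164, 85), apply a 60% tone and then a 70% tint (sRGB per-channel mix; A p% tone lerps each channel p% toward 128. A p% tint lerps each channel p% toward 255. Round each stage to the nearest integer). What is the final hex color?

#e7ddd4

A 60% tone moves each channel 60% toward 128:
  R: 245 + 0.6×(128−245) = 245 − 70.2 = 174.8 → 175
  G: 164 + 0.6×(128−164) = 164 − 21.6 = 142.4 → 142
  B: 85 + 0.6×(128−85) = 85 + 25.8 = 110.8 → 111
After the tone: rgb(175, 142, 111) = #af8e6f.
A 70% tint moves each channel 70% toward 255:
  R: 175 + 56 = 231 → 231
  G: 142 + 79.1 = 221.1 → 221
  B: 111 + 100.8 = 211.8 → 212
rgb(231, 221, 212) = #e7ddd4.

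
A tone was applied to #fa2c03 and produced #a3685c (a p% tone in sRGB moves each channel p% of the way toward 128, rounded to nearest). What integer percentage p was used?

71%

#fa2c03 is rgb(250, 44, 3); #a3685c is rgb(163, 104, 92).
On the B channel (widest range): 92 ≈ 3 + (p/100)(128 − 3), so p ≈ 100×(92 − 3)/(128 − 3) = 8900/125 = 71.20.
p = 71 reproduces all three channels after rounding.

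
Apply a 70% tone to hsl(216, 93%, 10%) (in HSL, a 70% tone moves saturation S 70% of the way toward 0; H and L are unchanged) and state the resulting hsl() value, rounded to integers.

hsl(216, 28%, 10%)

S moves 70% from 93 toward 0: 93 − 65.1 = 27.9 → 28.
H and L are unchanged.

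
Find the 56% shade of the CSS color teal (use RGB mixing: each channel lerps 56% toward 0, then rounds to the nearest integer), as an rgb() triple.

rgb(0, 56, 56)

CSS teal is rgb(0, 128, 128).
Lerp each channel 56% toward 0:
  R: 0 + 0 = 0 → 0
  G: 128 + 0.56×(0−128) = 128 − 71.68 = 56.32 → 56
  B: 128 + 0.56×(0−128) = 128 − 71.68 = 56.32 → 56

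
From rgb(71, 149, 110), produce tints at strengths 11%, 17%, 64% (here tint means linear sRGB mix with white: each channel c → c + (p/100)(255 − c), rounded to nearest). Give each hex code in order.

#5BA17E, #66A787, #BDD9CB

11%: (71 + 20.24 = 91.24→91, 149 + 11.66 = 160.66→161, 110 + 15.95 = 125.95→126) → #5BA17E
17%: (71 + 31.28 = 102.28→102, 149 + 18.02 = 167.02→167, 110 + 24.65 = 134.65→135) → #66A787
64%: (71 + 117.76 = 188.76→189, 149 + 67.84 = 216.84→217, 110 + 92.8 = 202.8→203) → #BDD9CB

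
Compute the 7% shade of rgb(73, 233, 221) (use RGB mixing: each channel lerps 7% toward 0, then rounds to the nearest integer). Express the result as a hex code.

Per channel, c → c + 0.07(0 − c):
  R: 73 − 5.11 = 67.89 → 68
  G: 233 + 0.07×(0−233) = 233 − 16.31 = 216.69 → 217
  B: 221 − 15.47 = 205.53 → 206
rgb(68, 217, 206) = #44D9CE.

#44D9CE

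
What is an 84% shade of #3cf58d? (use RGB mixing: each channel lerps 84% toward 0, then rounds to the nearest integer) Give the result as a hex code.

#3cf58d is rgb(60, 245, 141).
An 84% shade moves each channel 84% toward 0:
  R: 60 + 0.84×(0−60) = 60 − 50.4 = 9.6 → 10
  G: 245 − 205.8 = 39.2 → 39
  B: 141 − 118.44 = 22.56 → 23
rgb(10, 39, 23) = #0a2717.

#0a2717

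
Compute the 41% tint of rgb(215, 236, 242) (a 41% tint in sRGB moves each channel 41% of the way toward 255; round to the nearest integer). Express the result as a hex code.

#E7F4F7

A 41% tint moves each channel 41% toward 255:
  R: 215 + 16.4 = 231.4 → 231
  G: 236 + 0.41×(255−236) = 236 + 7.79 = 243.79 → 244
  B: 242 + 0.41×(255−242) = 242 + 5.33 = 247.33 → 247
rgb(231, 244, 247) = #E7F4F7.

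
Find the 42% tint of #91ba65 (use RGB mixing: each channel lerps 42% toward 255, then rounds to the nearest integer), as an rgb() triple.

#91ba65 is rgb(145, 186, 101).
A 42% tint moves each channel 42% toward 255:
  R: 145 + 0.42×(255−145) = 145 + 46.2 = 191.2 → 191
  G: 186 + 28.98 = 214.98 → 215
  B: 101 + 0.42×(255−101) = 101 + 64.68 = 165.68 → 166

rgb(191, 215, 166)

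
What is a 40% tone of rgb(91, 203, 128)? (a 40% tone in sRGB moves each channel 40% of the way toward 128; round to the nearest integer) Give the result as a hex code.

Lerp each channel 40% toward 128:
  R: 91 + 14.8 = 105.8 → 106
  G: 203 − 30 = 173 → 173
  B: 128 + 0 = 128 → 128
rgb(106, 173, 128) = #6aad80.

#6aad80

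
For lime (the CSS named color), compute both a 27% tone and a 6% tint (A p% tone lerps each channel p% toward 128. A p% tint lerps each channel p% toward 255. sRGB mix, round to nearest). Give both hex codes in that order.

CSS lime is rgb(0, 255, 0).
27% tone:
  R: 0 + 0.27×(128−0) = 0 + 34.56 = 34.56 → 35
  G: 255 − 34.29 = 220.71 → 221
  B: 0 + 34.56 = 34.56 → 35
  → #23DD23
6% tint:
  R: 0 + 0.06×(255−0) = 0 + 15.3 = 15.3 → 15
  G: 255 + 0.06×(255−255) = 255 + 0 = 255 → 255
  B: 0 + 0.06×(255−0) = 0 + 15.3 = 15.3 → 15
  → #0FFF0F

#23DD23, #0FFF0F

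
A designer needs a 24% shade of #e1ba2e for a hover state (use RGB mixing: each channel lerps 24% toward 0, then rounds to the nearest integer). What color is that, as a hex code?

#e1ba2e is rgb(225, 186, 46).
Per channel, c → c + 0.24(0 − c):
  R: 225 + 0.24×(0−225) = 225 − 54 = 171 → 171
  G: 186 − 44.64 = 141.36 → 141
  B: 46 + 0.24×(0−46) = 46 − 11.04 = 34.96 → 35
rgb(171, 141, 35) = #ab8d23.

#ab8d23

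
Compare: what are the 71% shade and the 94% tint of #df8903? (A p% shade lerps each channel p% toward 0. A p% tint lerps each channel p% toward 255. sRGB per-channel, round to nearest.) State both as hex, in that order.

#df8903 is rgb(223, 137, 3).
71% shade:
  R: 223 − 158.33 = 64.67 → 65
  G: 137 + 0.71×(0−137) = 137 − 97.27 = 39.73 → 40
  B: 3 − 2.13 = 0.87 → 1
  → #412801
94% tint:
  R: 223 + 30.08 = 253.08 → 253
  G: 137 + 110.92 = 247.92 → 248
  B: 3 + 0.94×(255−3) = 3 + 236.88 = 239.88 → 240
  → #fdf8f0

#412801, #fdf8f0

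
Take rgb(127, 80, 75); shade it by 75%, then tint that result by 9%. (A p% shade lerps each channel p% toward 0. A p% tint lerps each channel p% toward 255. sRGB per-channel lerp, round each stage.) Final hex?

Lerp each channel 75% toward 0:
  R: 127 − 95.25 = 31.75 → 32
  G: 80 + 0.75×(0−80) = 80 − 60 = 20 → 20
  B: 75 + 0.75×(0−75) = 75 − 56.25 = 18.75 → 19
After the shade: rgb(32, 20, 19) = #201413.
Per channel, c → c + 0.09(255 − c):
  R: 32 + 20.07 = 52.07 → 52
  G: 20 + 21.15 = 41.15 → 41
  B: 19 + 0.09×(255−19) = 19 + 21.24 = 40.24 → 40
rgb(52, 41, 40) = #342928.

#342928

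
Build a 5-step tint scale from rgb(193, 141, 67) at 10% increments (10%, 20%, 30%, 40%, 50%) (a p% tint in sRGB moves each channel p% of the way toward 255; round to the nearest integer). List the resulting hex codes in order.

10%: (193 + 6.2 = 199.2→199, 141 + 11.4 = 152.4→152, 67 + 18.8 = 85.8→86) → #c79856
20%: (193 + 12.4 = 205.4→205, 141 + 22.8 = 163.8→164, 67 + 37.6 = 104.6→105) → #cda469
30%: (193 + 18.6 = 211.6→212, 141 + 34.2 = 175.2→175, 67 + 56.4 = 123.4→123) → #d4af7b
40%: (193 + 24.8 = 217.8→218, 141 + 45.6 = 186.6→187, 67 + 75.2 = 142.2→142) → #dabb8e
50%: (193 + 31 = 224→224, 141 + 57 = 198→198, 67 + 94 = 161→161) → #e0c6a1

#c79856, #cda469, #d4af7b, #dabb8e, #e0c6a1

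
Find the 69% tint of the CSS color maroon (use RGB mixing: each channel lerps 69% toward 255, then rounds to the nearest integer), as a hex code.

#d8b0b0

CSS maroon is rgb(128, 0, 0).
A 69% tint moves each channel 69% toward 255:
  R: 128 + 87.63 = 215.63 → 216
  G: 0 + 0.69×(255−0) = 0 + 175.95 = 175.95 → 176
  B: 0 + 0.69×(255−0) = 0 + 175.95 = 175.95 → 176
rgb(216, 176, 176) = #d8b0b0.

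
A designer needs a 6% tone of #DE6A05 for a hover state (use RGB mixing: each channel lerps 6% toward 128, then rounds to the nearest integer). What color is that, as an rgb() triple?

rgb(216, 107, 12)

#DE6A05 is rgb(222, 106, 5).
Per channel, c → c + 0.06(128 − c):
  R: 222 + 0.06×(128−222) = 222 − 5.64 = 216.36 → 216
  G: 106 + 1.32 = 107.32 → 107
  B: 5 + 7.38 = 12.38 → 12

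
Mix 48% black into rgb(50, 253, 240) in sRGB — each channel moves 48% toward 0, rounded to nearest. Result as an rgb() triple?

rgb(26, 132, 125)

A 48% shade moves each channel 48% toward 0:
  R: 50 − 24 = 26 → 26
  G: 253 + 0.48×(0−253) = 253 − 121.44 = 131.56 → 132
  B: 240 − 115.2 = 124.8 → 125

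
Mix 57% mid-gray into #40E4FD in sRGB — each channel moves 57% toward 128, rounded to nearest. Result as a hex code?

#40E4FD is rgb(64, 228, 253).
A 57% tone moves each channel 57% toward 128:
  R: 64 + 0.57×(128−64) = 64 + 36.48 = 100.48 → 100
  G: 228 − 57 = 171 → 171
  B: 253 − 71.25 = 181.75 → 182
rgb(100, 171, 182) = #64ABB6.

#64ABB6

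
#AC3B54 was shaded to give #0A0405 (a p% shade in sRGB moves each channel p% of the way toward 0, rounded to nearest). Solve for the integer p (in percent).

#AC3B54 is rgb(172, 59, 84); #0A0405 is rgb(10, 4, 5).
On the R channel (widest range): 10 ≈ 172 + (p/100)(0 − 172), so p ≈ 100×(10 − 172)/(0 − 172) = -16200/-172 = 94.19.
p = 94 reproduces all three channels after rounding.

94%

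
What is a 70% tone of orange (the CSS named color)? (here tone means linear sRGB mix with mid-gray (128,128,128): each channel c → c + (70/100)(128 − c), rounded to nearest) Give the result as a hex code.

CSS orange is rgb(255, 165, 0).
A 70% tone moves each channel 70% toward 128:
  R: 255 − 88.9 = 166.1 → 166
  G: 165 + 0.7×(128−165) = 165 − 25.9 = 139.1 → 139
  B: 0 + 89.6 = 89.6 → 90
rgb(166, 139, 90) = #A68B5A.

#A68B5A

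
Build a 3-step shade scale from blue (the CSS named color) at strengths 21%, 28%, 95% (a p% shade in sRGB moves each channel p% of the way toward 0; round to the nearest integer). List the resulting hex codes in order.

CSS blue is rgb(0, 0, 255).
21%: (0→0, 0→0, 255 − 53.55 = 201.45→201) → #0000C9
28%: (0→0, 0→0, 255 − 71.4 = 183.6→184) → #0000B8
95%: (0→0, 0→0, 255 − 242.25 = 12.75→13) → #00000D

#0000C9, #0000B8, #00000D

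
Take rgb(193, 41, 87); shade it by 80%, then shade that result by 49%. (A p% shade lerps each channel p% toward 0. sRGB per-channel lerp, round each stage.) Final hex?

Lerp each channel 80% toward 0:
  R: 193 − 154.4 = 38.6 → 39
  G: 41 + 0.8×(0−41) = 41 − 32.8 = 8.2 → 8
  B: 87 + 0.8×(0−87) = 87 − 69.6 = 17.4 → 17
After the shade: rgb(39, 8, 17) = #270811.
Lerp each channel 49% toward 0:
  R: 39 + 0.49×(0−39) = 39 − 19.11 = 19.89 → 20
  G: 8 − 3.92 = 4.08 → 4
  B: 17 + 0.49×(0−17) = 17 − 8.33 = 8.67 → 9
rgb(20, 4, 9) = #140409.

#140409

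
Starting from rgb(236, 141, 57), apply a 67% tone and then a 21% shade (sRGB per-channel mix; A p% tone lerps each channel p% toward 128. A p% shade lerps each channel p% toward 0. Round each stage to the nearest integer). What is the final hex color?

#826853

Lerp each channel 67% toward 128:
  R: 236 + 0.67×(128−236) = 236 − 72.36 = 163.64 → 164
  G: 141 + 0.67×(128−141) = 141 − 8.71 = 132.29 → 132
  B: 57 + 47.57 = 104.57 → 105
After the tone: rgb(164, 132, 105) = #A48469.
Per channel, c → c + 0.21(0 − c):
  R: 164 + 0.21×(0−164) = 164 − 34.44 = 129.56 → 130
  G: 132 − 27.72 = 104.28 → 104
  B: 105 + 0.21×(0−105) = 105 − 22.05 = 82.95 → 83
rgb(130, 104, 83) = #826853.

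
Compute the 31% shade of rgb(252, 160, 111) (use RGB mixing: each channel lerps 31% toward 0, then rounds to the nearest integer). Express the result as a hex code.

Per channel, c → c + 0.31(0 − c):
  R: 252 + 0.31×(0−252) = 252 − 78.12 = 173.88 → 174
  G: 160 + 0.31×(0−160) = 160 − 49.6 = 110.4 → 110
  B: 111 − 34.41 = 76.59 → 77
rgb(174, 110, 77) = #AE6E4D.

#AE6E4D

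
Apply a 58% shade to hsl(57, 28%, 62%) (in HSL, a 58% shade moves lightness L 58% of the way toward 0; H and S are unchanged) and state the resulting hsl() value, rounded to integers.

L moves 58% from 62 toward 0: 62 − 35.96 = 26.04 → 26.
H and S are unchanged.

hsl(57, 28%, 26%)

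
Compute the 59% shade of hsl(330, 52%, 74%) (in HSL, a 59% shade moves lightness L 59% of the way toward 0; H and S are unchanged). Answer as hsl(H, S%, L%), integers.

hsl(330, 52%, 30%)

L moves 59% from 74 toward 0: 74 − 43.66 = 30.34 → 30.
H and S are unchanged.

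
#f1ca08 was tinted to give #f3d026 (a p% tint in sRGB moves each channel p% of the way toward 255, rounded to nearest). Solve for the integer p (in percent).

#f1ca08 is rgb(241, 202, 8); #f3d026 is rgb(243, 208, 38).
On the B channel (widest range): 38 ≈ 8 + (p/100)(255 − 8), so p ≈ 100×(38 − 8)/(255 − 8) = 3000/247 = 12.15.
p = 12 reproduces all three channels after rounding.

12%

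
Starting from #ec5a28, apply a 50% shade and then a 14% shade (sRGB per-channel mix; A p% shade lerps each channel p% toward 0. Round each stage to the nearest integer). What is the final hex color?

#ec5a28 is rgb(236, 90, 40).
Per channel, c → c + 0.5(0 − c):
  R: 236 + 0.5×(0−236) = 236 − 118 = 118 → 118
  G: 90 + 0.5×(0−90) = 90 − 45 = 45 → 45
  B: 40 − 20 = 20 → 20
After the shade: rgb(118, 45, 20) = #762d14.
A 14% shade moves each channel 14% toward 0:
  R: 118 − 16.52 = 101.48 → 101
  G: 45 + 0.14×(0−45) = 45 − 6.3 = 38.7 → 39
  B: 20 + 0.14×(0−20) = 20 − 2.8 = 17.2 → 17
rgb(101, 39, 17) = #652711.

#652711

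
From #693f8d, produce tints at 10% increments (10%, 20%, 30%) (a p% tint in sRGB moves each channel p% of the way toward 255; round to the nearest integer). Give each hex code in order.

#693f8d is rgb(105, 63, 141).
10%: (105 + 15 = 120→120, 63 + 19.2 = 82.2→82, 141 + 11.4 = 152.4→152) → #785298
20%: (105 + 30 = 135→135, 63 + 38.4 = 101.4→101, 141 + 22.8 = 163.8→164) → #8765a4
30%: (105 + 45 = 150→150, 63 + 57.6 = 120.6→121, 141 + 34.2 = 175.2→175) → #9679af

#785298, #8765a4, #9679af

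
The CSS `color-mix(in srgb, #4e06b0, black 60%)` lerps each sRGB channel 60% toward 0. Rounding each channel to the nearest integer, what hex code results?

#4e06b0 is rgb(78, 6, 176).
A 60% shade moves each channel 60% toward 0:
  R: 78 − 46.8 = 31.2 → 31
  G: 6 + 0.6×(0−6) = 6 − 3.6 = 2.4 → 2
  B: 176 + 0.6×(0−176) = 176 − 105.6 = 70.4 → 70
rgb(31, 2, 70) = #1f0246.

#1f0246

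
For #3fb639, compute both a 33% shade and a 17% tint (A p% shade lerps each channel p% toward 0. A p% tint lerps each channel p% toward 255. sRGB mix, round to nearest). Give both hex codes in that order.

#3fb639 is rgb(63, 182, 57).
33% shade:
  R: 63 − 20.79 = 42.21 → 42
  G: 182 + 0.33×(0−182) = 182 − 60.06 = 121.94 → 122
  B: 57 + 0.33×(0−57) = 57 − 18.81 = 38.19 → 38
  → #2a7a26
17% tint:
  R: 63 + 0.17×(255−63) = 63 + 32.64 = 95.64 → 96
  G: 182 + 0.17×(255−182) = 182 + 12.41 = 194.41 → 194
  B: 57 + 33.66 = 90.66 → 91
  → #60c25b

#2a7a26, #60c25b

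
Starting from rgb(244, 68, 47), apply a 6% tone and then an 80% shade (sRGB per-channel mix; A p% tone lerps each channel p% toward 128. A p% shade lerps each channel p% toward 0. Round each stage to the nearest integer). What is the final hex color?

#2F0E0A

A 6% tone moves each channel 6% toward 128:
  R: 244 + 0.06×(128−244) = 244 − 6.96 = 237.04 → 237
  G: 68 + 3.6 = 71.6 → 72
  B: 47 + 0.06×(128−47) = 47 + 4.86 = 51.86 → 52
After the tone: rgb(237, 72, 52) = #ED4834.
Lerp each channel 80% toward 0:
  R: 237 + 0.8×(0−237) = 237 − 189.6 = 47.4 → 47
  G: 72 + 0.8×(0−72) = 72 − 57.6 = 14.4 → 14
  B: 52 − 41.6 = 10.4 → 10
rgb(47, 14, 10) = #2F0E0A.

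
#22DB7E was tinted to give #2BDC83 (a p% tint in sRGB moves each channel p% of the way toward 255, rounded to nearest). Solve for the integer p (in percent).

#22DB7E is rgb(34, 219, 126); #2BDC83 is rgb(43, 220, 131).
On the R channel (widest range): 43 ≈ 34 + (p/100)(255 − 34), so p ≈ 100×(43 − 34)/(255 − 34) = 900/221 = 4.07.
p = 4 reproduces all three channels after rounding.

4%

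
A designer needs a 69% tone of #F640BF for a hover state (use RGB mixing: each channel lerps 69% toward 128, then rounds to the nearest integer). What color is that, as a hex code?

#A56C94

#F640BF is rgb(246, 64, 191).
Lerp each channel 69% toward 128:
  R: 246 + 0.69×(128−246) = 246 − 81.42 = 164.58 → 165
  G: 64 + 44.16 = 108.16 → 108
  B: 191 + 0.69×(128−191) = 191 − 43.47 = 147.53 → 148
rgb(165, 108, 148) = #A56C94.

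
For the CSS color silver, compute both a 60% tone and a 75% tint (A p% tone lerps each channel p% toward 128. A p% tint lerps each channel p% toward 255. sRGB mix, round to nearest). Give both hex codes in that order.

CSS silver is rgb(192, 192, 192).
60% tone:
  R: 192 + 0.6×(128−192) = 192 − 38.4 = 153.6 → 154
  G: 192 + 0.6×(128−192) = 192 − 38.4 = 153.6 → 154
  B: 192 + 0.6×(128−192) = 192 − 38.4 = 153.6 → 154
  → #9A9A9A
75% tint:
  R: 192 + 47.25 = 239.25 → 239
  G: 192 + 47.25 = 239.25 → 239
  B: 192 + 0.75×(255−192) = 192 + 47.25 = 239.25 → 239
  → #EFEFEF

#9A9A9A, #EFEFEF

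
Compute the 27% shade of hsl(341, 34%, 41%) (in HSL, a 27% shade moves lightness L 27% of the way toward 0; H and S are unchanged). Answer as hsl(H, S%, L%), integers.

hsl(341, 34%, 30%)

L moves 27% from 41 toward 0: 41 − 11.07 = 29.93 → 30.
H and S are unchanged.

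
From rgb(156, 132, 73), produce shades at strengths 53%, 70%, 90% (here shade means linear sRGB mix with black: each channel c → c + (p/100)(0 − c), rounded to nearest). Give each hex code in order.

53%: (156 − 82.68 = 73.32→73, 132 − 69.96 = 62.04→62, 73 − 38.69 = 34.31→34) → #493E22
70%: (156 − 109.2 = 46.8→47, 132 − 92.4 = 39.6→40, 73 − 51.1 = 21.9→22) → #2F2816
90%: (156 − 140.4 = 15.6→16, 132 − 118.8 = 13.2→13, 73 − 65.7 = 7.3→7) → #100D07

#493E22, #2F2816, #100D07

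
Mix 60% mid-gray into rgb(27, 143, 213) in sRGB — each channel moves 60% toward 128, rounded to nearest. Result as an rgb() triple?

Per channel, c → c + 0.6(128 − c):
  R: 27 + 0.6×(128−27) = 27 + 60.6 = 87.6 → 88
  G: 143 + 0.6×(128−143) = 143 − 9 = 134 → 134
  B: 213 + 0.6×(128−213) = 213 − 51 = 162 → 162

rgb(88, 134, 162)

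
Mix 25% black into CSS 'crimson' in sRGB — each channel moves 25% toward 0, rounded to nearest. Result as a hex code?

#A50F2D

CSS crimson is rgb(220, 20, 60).
Lerp each channel 25% toward 0:
  R: 220 − 55 = 165 → 165
  G: 20 + 0.25×(0−20) = 20 − 5 = 15 → 15
  B: 60 − 15 = 45 → 45
rgb(165, 15, 45) = #A50F2D.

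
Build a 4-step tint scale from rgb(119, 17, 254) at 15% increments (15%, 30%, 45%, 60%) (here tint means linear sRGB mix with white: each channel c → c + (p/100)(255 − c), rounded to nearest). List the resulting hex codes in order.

15%: (119 + 20.4 = 139.4→139, 17 + 35.7 = 52.7→53, 254→254) → #8b35fe
30%: (119 + 40.8 = 159.8→160, 17 + 71.4 = 88.4→88, 254→254) → #a058fe
45%: (119 + 61.2 = 180.2→180, 17 + 107.1 = 124.1→124, 254→254) → #b47cfe
60%: (119 + 81.6 = 200.6→201, 17 + 142.8 = 159.8→160, 254 + 0.6 = 254.6→255) → #c9a0ff

#8b35fe, #a058fe, #b47cfe, #c9a0ff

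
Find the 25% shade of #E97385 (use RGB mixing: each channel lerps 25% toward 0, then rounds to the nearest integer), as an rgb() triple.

#E97385 is rgb(233, 115, 133).
Lerp each channel 25% toward 0:
  R: 233 + 0.25×(0−233) = 233 − 58.25 = 174.75 → 175
  G: 115 + 0.25×(0−115) = 115 − 28.75 = 86.25 → 86
  B: 133 − 33.25 = 99.75 → 100

rgb(175, 86, 100)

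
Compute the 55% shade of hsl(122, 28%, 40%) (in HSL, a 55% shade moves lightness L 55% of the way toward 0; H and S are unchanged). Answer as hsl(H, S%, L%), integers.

L moves 55% from 40 toward 0: 40 − 22 = 18 → 18.
H and S are unchanged.

hsl(122, 28%, 18%)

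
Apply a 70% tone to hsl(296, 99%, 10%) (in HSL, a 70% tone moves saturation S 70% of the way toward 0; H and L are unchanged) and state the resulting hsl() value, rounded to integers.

hsl(296, 30%, 10%)

S moves 70% from 99 toward 0: 99 − 69.3 = 29.7 → 30.
H and L are unchanged.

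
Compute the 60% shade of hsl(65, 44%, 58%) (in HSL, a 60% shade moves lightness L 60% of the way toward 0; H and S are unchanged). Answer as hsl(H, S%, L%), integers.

hsl(65, 44%, 23%)

L moves 60% from 58 toward 0: 58 − 34.8 = 23.2 → 23.
H and S are unchanged.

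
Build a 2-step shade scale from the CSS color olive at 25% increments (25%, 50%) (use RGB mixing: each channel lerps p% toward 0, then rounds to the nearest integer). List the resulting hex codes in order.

#606000, #404000

CSS olive is rgb(128, 128, 0).
25%: (128 − 32 = 96→96, 128 − 32 = 96→96, 0→0) → #606000
50%: (128 − 64 = 64→64, 128 − 64 = 64→64, 0→0) → #404000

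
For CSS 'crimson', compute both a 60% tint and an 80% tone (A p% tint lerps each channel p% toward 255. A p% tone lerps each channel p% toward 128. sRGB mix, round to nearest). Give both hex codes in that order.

#f1a1b1, #926a72

CSS crimson is rgb(220, 20, 60).
60% tint:
  R: 220 + 0.6×(255−220) = 220 + 21 = 241 → 241
  G: 20 + 0.6×(255−20) = 20 + 141 = 161 → 161
  B: 60 + 117 = 177 → 177
  → #f1a1b1
80% tone:
  R: 220 − 73.6 = 146.4 → 146
  G: 20 + 0.8×(128−20) = 20 + 86.4 = 106.4 → 106
  B: 60 + 54.4 = 114.4 → 114
  → #926a72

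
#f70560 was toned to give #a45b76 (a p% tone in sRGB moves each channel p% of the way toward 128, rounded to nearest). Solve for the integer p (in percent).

#f70560 is rgb(247, 5, 96); #a45b76 is rgb(164, 91, 118).
On the G channel (widest range): 91 ≈ 5 + (p/100)(128 − 5), so p ≈ 100×(91 − 5)/(128 − 5) = 8600/123 = 69.92.
p = 70 reproduces all three channels after rounding.

70%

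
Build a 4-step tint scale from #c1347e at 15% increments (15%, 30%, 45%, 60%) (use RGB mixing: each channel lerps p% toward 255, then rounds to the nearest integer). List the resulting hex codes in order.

#ca5291, #d471a5, #dd8fb8, #e6aecb

#c1347e is rgb(193, 52, 126).
15%: (193 + 9.3 = 202.3→202, 52 + 30.45 = 82.45→82, 126 + 19.35 = 145.35→145) → #ca5291
30%: (193 + 18.6 = 211.6→212, 52 + 60.9 = 112.9→113, 126 + 38.7 = 164.7→165) → #d471a5
45%: (193 + 27.9 = 220.9→221, 52 + 91.35 = 143.35→143, 126 + 58.05 = 184.05→184) → #dd8fb8
60%: (193 + 37.2 = 230.2→230, 52 + 121.8 = 173.8→174, 126 + 77.4 = 203.4→203) → #e6aecb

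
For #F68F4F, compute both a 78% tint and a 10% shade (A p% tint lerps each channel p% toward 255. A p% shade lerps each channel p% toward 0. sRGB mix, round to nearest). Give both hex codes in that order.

#F68F4F is rgb(246, 143, 79).
78% tint:
  R: 246 + 7.02 = 253.02 → 253
  G: 143 + 0.78×(255−143) = 143 + 87.36 = 230.36 → 230
  B: 79 + 137.28 = 216.28 → 216
  → #FDE6D8
10% shade:
  R: 246 + 0.1×(0−246) = 246 − 24.6 = 221.4 → 221
  G: 143 − 14.3 = 128.7 → 129
  B: 79 + 0.1×(0−79) = 79 − 7.9 = 71.1 → 71
  → #DD8147

#FDE6D8, #DD8147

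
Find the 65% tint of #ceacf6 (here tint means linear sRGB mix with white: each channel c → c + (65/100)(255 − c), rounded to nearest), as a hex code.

#ceacf6 is rgb(206, 172, 246).
A 65% tint moves each channel 65% toward 255:
  R: 206 + 0.65×(255−206) = 206 + 31.85 = 237.85 → 238
  G: 172 + 53.95 = 225.95 → 226
  B: 246 + 5.85 = 251.85 → 252
rgb(238, 226, 252) = #eee2fc.

#eee2fc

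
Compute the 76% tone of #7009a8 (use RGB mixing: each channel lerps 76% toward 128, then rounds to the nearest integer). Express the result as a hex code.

#7009a8 is rgb(112, 9, 168).
A 76% tone moves each channel 76% toward 128:
  R: 112 + 0.76×(128−112) = 112 + 12.16 = 124.16 → 124
  G: 9 + 0.76×(128−9) = 9 + 90.44 = 99.44 → 99
  B: 168 + 0.76×(128−168) = 168 − 30.4 = 137.6 → 138
rgb(124, 99, 138) = #7c638a.

#7c638a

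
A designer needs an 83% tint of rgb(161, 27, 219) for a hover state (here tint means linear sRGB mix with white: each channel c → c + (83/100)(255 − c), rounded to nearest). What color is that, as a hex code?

Lerp each channel 83% toward 255:
  R: 161 + 78.02 = 239.02 → 239
  G: 27 + 0.83×(255−27) = 27 + 189.24 = 216.24 → 216
  B: 219 + 29.88 = 248.88 → 249
rgb(239, 216, 249) = #EFD8F9.

#EFD8F9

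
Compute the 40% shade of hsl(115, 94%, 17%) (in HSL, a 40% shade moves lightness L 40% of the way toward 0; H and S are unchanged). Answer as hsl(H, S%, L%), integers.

hsl(115, 94%, 10%)

L moves 40% from 17 toward 0: 17 − 6.8 = 10.2 → 10.
H and S are unchanged.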